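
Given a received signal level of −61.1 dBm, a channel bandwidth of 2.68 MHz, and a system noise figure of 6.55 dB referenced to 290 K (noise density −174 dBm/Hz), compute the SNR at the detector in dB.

Noise floor: N = −174 + 10 log₁₀(B) + NF
10 log₁₀(2.68×10⁶) = 64.28 dB
N = −174 + 64.28 + 6.55 = −103.17 dBm
SNR = P_sig − N = −61.1 − (−103.17) = 42.07 dB → 42.1 dB

42.1 dB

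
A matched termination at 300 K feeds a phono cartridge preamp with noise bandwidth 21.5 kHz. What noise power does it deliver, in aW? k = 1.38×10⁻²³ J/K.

89.0 aW

P_n = kTB = 1.38×10⁻²³ × 300 × 2.15×10⁴ = 8.90×10⁻¹⁷ W = 89.0 aW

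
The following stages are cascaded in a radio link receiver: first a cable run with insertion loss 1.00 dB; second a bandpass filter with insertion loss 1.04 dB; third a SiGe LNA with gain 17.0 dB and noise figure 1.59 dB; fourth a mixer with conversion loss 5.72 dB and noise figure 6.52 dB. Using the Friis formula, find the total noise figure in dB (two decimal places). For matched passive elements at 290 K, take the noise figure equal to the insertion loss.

Convert to linear (a loss of L dB is a gain of −L dB): F_i = 10^(NF_i/10), G_i = 10^(G_i,dB/10)
  Stage 1: F_1 = 10^(1.00/10) = 1.259, G_1 = 10^(−1.00/10) = 0.7943
  Stage 2: F_2 = 10^(1.04/10) = 1.271, G_2 = 10^(−1.04/10) = 0.7870
  Stage 3: F_3 = 10^(1.59/10) = 1.442, G_3 = 10^(17.0/10) = 50.12
  Stage 4: F_4 = 10^(6.52/10) = 4.487, G_4 = 10^(−5.72/10) = 0.2679
Friis cascade:
  F = 1.259 + (1.271 − 1)/0.7943 + (1.442 − 1)/0.6252 + (4.487 − 1)/31.33 = 2.418
NF = 10 log₁₀(2.418) = 3.83 dB

3.83 dB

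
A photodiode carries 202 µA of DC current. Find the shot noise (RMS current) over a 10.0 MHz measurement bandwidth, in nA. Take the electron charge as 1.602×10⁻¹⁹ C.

25.4 nA

I_n = √(2qI·B)
2qI·B = 2 × 1.602×10⁻¹⁹ × 2.02×10⁻⁴ × 1.00×10⁷ = 6.47×10⁻¹⁶ A²
I_n = √(6.47×10⁻¹⁶) = 2.54×10⁻⁸ A = 25.4 nA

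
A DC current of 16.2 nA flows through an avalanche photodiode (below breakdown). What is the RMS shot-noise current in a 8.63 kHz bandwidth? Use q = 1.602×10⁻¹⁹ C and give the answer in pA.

6.69 pA

I_n = √(2qI·B)
2qI·B = 2 × 1.602×10⁻¹⁹ × 1.62×10⁻⁸ × 8.63×10³ = 4.48×10⁻²³ A²
I_n = √(4.48×10⁻²³) = 6.69×10⁻¹² A = 6.69 pA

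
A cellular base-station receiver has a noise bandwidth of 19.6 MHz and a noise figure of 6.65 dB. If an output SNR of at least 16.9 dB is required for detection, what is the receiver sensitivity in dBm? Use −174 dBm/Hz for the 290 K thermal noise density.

−77.5 dBm

Sensitivity = −174 + 10 log₁₀(B) + NF + SNR_min
= −174 + 72.92 + 6.65 + 16.9
= −77.53 dBm → −77.5 dBm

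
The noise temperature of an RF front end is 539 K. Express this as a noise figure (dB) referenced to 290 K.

4.56 dB

F = 1 + T_e/T₀ = 1 + 539/290 = 2.85862
NF = 10 log₁₀(2.85862) = 4.56 dB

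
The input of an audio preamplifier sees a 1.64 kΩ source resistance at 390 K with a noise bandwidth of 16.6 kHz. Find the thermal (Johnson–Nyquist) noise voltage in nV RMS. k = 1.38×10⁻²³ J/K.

766 nV

V_n = √(4kTRB)
4kTRB = 4 × 1.38×10⁻²³ × 390 × 1.64×10³ × 1.66×10⁴ = 5.86×10⁻¹³ V²
V_n = √(5.86×10⁻¹³) = 7.66×10⁻⁷ V = 766 nV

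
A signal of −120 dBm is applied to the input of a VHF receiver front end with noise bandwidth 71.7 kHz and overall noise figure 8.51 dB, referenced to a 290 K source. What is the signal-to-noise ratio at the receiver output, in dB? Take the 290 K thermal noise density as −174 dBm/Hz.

Noise floor: N = −174 + 10 log₁₀(B) + NF
10 log₁₀(7.17×10⁴) = 48.56 dB
N = −174 + 48.56 + 8.51 = −116.93 dBm
SNR = P_sig − N = −120 − (−116.93) = −3.07 dB → −3.1 dB

−3.1 dB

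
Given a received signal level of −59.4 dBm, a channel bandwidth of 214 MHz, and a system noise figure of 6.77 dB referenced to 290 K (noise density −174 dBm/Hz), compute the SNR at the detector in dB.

Noise floor: N = −174 + 10 log₁₀(B) + NF
10 log₁₀(2.14×10⁸) = 83.3 dB
N = −174 + 83.3 + 6.77 = −83.93 dBm
SNR = P_sig − N = −59.4 − (−83.93) = 24.53 dB → 24.5 dB

24.5 dB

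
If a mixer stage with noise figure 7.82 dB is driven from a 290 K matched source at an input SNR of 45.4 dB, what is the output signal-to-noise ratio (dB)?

By definition F = SNR_in/SNR_out, so in dB: SNR_out = SNR_in − NF
SNR_out = 45.4 − 7.82 = 37.58 dB

37.58 dB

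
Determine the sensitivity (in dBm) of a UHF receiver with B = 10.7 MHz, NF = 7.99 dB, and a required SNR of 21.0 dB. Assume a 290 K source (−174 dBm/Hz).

−74.7 dBm

Sensitivity = −174 + 10 log₁₀(B) + NF + SNR_min
= −174 + 70.29 + 7.99 + 21.0
= −74.72 dBm → −74.7 dBm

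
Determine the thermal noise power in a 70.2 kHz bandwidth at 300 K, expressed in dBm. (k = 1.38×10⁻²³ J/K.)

P_n = kTB = 1.38×10⁻²³ × 300 × 7.02×10⁴ = 2.91×10⁻¹⁶ W
In dBm: 10 log₁₀(2.91×10⁻¹⁶ / 10⁻³) = −125.4 dBm

−125.4 dBm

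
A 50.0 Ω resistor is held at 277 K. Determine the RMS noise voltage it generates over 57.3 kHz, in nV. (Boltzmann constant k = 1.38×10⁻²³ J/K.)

V_n = √(4kTRB)
4kTRB = 4 × 1.38×10⁻²³ × 277 × 5.00×10¹ × 5.73×10⁴ = 4.38×10⁻¹⁴ V²
V_n = √(4.38×10⁻¹⁴) = 2.09×10⁻⁷ V = 209 nV

209 nV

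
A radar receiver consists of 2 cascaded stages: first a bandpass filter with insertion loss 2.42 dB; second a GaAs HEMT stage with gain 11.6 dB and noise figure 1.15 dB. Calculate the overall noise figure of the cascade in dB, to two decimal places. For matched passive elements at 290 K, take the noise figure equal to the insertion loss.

3.57 dB

Convert to linear (a loss of L dB is a gain of −L dB): F_i = 10^(NF_i/10), G_i = 10^(G_i,dB/10)
  Stage 1: F_1 = 10^(2.42/10) = 1.746, G_1 = 10^(−2.42/10) = 0.5728
  Stage 2: F_2 = 10^(1.15/10) = 1.303, G_2 = 10^(11.6/10) = 14.45
Friis cascade:
  F = 1.746 + (1.303 − 1)/0.5728 = 2.275
NF = 10 log₁₀(2.275) = 3.57 dB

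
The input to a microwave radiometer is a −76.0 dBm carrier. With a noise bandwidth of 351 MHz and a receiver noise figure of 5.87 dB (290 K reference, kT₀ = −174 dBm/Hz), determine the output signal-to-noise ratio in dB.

Noise floor: N = −174 + 10 log₁₀(B) + NF
10 log₁₀(3.51×10⁸) = 85.45 dB
N = −174 + 85.45 + 5.87 = −82.68 dBm
SNR = P_sig − N = −76.0 − (−82.68) = 6.68 dB → 6.7 dB

6.7 dB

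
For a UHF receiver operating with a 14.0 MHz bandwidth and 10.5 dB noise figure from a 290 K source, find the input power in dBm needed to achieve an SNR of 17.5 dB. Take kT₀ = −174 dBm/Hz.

−74.5 dBm

Sensitivity = −174 + 10 log₁₀(B) + NF + SNR_min
= −174 + 71.46 + 10.5 + 17.5
= −74.54 dBm → −74.5 dBm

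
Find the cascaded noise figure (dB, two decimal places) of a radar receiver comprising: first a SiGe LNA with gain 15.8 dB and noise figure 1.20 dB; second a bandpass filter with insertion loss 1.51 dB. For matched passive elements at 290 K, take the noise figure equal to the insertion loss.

1.24 dB

Convert to linear (a loss of L dB is a gain of −L dB): F_i = 10^(NF_i/10), G_i = 10^(G_i,dB/10)
  Stage 1: F_1 = 10^(1.20/10) = 1.318, G_1 = 10^(15.8/10) = 38.02
  Stage 2: F_2 = 10^(1.51/10) = 1.416, G_2 = 10^(−1.51/10) = 0.7063
Friis cascade:
  F = 1.318 + (1.416 − 1)/38.02 = 1.329
NF = 10 log₁₀(1.329) = 1.24 dB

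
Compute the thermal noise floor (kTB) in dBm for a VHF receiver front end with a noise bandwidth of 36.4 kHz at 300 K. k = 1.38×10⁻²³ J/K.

P_n = kTB = 1.38×10⁻²³ × 300 × 3.64×10⁴ = 1.51×10⁻¹⁶ W
In dBm: 10 log₁₀(1.51×10⁻¹⁶ / 10⁻³) = −128.2 dBm

−128.2 dBm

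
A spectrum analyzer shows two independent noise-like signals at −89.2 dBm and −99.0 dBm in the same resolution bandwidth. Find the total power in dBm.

−88.8 dBm

Convert to linear, add, convert back:
P₁ = 1.20×10⁻¹² W, P₂ = 1.26×10⁻¹³ W
P_tot = 1.33×10⁻¹² W → 10 log₁₀(P_tot / 10⁻³) = −88.8 dBm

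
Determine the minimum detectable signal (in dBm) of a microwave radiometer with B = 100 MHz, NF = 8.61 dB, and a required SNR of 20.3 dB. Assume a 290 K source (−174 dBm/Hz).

Sensitivity = −174 + 10 log₁₀(B) + NF + SNR_min
= −174 + 80 + 8.61 + 20.3
= −65.09 dBm → −65.1 dBm

−65.1 dBm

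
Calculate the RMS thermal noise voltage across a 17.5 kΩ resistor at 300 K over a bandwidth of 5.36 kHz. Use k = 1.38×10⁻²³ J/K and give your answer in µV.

1.25 µV

V_n = √(4kTRB)
4kTRB = 4 × 1.38×10⁻²³ × 300 × 1.75×10⁴ × 5.36×10³ = 1.55×10⁻¹² V²
V_n = √(1.55×10⁻¹²) = 1.25×10⁻⁶ V = 1.25 µV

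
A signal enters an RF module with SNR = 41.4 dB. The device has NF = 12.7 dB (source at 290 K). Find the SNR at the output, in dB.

28.7 dB

By definition F = SNR_in/SNR_out, so in dB: SNR_out = SNR_in − NF
SNR_out = 41.4 − 12.7 = 28.7 dB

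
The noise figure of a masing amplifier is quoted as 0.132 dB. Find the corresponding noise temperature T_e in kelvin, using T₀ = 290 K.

F = 10^(0.132/10) = 1.03086
T_e = (F − 1)·T₀ = (1.03086 − 1) × 290 = 8.95 K

8.95 K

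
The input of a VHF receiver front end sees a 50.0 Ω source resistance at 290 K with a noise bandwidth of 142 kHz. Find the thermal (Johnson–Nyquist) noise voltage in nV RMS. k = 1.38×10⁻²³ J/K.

V_n = √(4kTRB)
4kTRB = 4 × 1.38×10⁻²³ × 290 × 5.00×10¹ × 1.42×10⁵ = 1.14×10⁻¹³ V²
V_n = √(1.14×10⁻¹³) = 3.37×10⁻⁷ V = 337 nV

337 nV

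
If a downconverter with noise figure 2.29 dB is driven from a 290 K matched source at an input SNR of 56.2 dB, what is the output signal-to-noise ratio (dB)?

By definition F = SNR_in/SNR_out, so in dB: SNR_out = SNR_in − NF
SNR_out = 56.2 − 2.29 = 53.91 dB

53.91 dB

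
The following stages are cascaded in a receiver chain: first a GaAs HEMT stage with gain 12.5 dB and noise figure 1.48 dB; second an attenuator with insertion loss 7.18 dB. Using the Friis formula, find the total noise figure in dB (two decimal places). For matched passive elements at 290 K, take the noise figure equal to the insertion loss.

Convert to linear (a loss of L dB is a gain of −L dB): F_i = 10^(NF_i/10), G_i = 10^(G_i,dB/10)
  Stage 1: F_1 = 10^(1.48/10) = 1.406, G_1 = 10^(12.5/10) = 17.78
  Stage 2: F_2 = 10^(7.18/10) = 5.224, G_2 = 10^(−7.18/10) = 0.1914
Friis cascade:
  F = 1.406 + (5.224 − 1)/17.78 = 1.644
NF = 10 log₁₀(1.644) = 2.16 dB

2.16 dB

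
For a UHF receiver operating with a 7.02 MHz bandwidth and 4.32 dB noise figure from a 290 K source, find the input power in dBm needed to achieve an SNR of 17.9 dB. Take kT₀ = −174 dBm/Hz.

−83.3 dBm

Sensitivity = −174 + 10 log₁₀(B) + NF + SNR_min
= −174 + 68.46 + 4.32 + 17.9
= −83.32 dBm → −83.3 dBm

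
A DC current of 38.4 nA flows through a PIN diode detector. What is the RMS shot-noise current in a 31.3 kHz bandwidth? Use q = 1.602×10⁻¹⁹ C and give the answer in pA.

19.6 pA

I_n = √(2qI·B)
2qI·B = 2 × 1.602×10⁻¹⁹ × 3.84×10⁻⁸ × 3.13×10⁴ = 3.85×10⁻²² A²
I_n = √(3.85×10⁻²²) = 1.96×10⁻¹¹ A = 19.6 pA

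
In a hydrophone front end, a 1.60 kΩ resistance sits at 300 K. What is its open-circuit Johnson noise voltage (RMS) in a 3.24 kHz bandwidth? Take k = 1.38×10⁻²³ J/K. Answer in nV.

V_n = √(4kTRB)
4kTRB = 4 × 1.38×10⁻²³ × 300 × 1.60×10³ × 3.24×10³ = 8.58×10⁻¹⁴ V²
V_n = √(8.58×10⁻¹⁴) = 2.93×10⁻⁷ V = 293 nV

293 nV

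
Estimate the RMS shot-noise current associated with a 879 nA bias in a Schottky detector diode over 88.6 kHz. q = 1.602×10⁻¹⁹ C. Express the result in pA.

I_n = √(2qI·B)
2qI·B = 2 × 1.602×10⁻¹⁹ × 8.79×10⁻⁷ × 8.86×10⁴ = 2.50×10⁻²⁰ A²
I_n = √(2.50×10⁻²⁰) = 1.58×10⁻¹⁰ A = 158 pA

158 pA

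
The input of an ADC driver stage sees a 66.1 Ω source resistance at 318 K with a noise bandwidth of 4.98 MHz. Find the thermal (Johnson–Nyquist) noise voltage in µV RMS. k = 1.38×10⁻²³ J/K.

V_n = √(4kTRB)
4kTRB = 4 × 1.38×10⁻²³ × 318 × 6.61×10¹ × 4.98×10⁶ = 5.78×10⁻¹² V²
V_n = √(5.78×10⁻¹²) = 2.40×10⁻⁶ V = 2.40 µV

2.40 µV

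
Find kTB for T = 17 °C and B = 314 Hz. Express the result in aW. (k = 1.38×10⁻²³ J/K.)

T = 17 °C + 273.15 = 290.15 K
P_n = kTB = 1.38×10⁻²³ × 290.15 × 3.14×10² = 1.26×10⁻¹⁸ W = 1.26 aW

1.26 aW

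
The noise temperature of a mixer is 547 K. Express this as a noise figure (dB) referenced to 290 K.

4.60 dB

F = 1 + T_e/T₀ = 1 + 547/290 = 2.88621
NF = 10 log₁₀(2.88621) = 4.60 dB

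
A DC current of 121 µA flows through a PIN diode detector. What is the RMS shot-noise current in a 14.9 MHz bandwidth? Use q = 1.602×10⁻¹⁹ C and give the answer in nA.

I_n = √(2qI·B)
2qI·B = 2 × 1.602×10⁻¹⁹ × 1.21×10⁻⁴ × 1.49×10⁷ = 5.78×10⁻¹⁶ A²
I_n = √(5.78×10⁻¹⁶) = 2.40×10⁻⁸ A = 24.0 nA

24.0 nA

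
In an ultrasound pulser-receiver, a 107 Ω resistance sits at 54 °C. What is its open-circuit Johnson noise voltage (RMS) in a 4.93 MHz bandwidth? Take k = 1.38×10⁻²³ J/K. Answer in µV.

T = 54 °C + 273.15 = 327.15 K
V_n = √(4kTRB)
4kTRB = 4 × 1.38×10⁻²³ × 327.15 × 1.07×10² × 4.93×10⁶ = 9.53×10⁻¹² V²
V_n = √(9.53×10⁻¹²) = 3.09×10⁻⁶ V = 3.09 µV

3.09 µV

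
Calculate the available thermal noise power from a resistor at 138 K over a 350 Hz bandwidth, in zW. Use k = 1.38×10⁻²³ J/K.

667 zW

P_n = kTB = 1.38×10⁻²³ × 138 × 3.50×10² = 6.67×10⁻¹⁹ W = 667 zW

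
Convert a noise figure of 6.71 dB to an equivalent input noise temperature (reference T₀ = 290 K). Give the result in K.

F = 10^(6.71/10) = 4.68813
T_e = (F − 1)·T₀ = (4.68813 − 1) × 290 = 1070 K

1070 K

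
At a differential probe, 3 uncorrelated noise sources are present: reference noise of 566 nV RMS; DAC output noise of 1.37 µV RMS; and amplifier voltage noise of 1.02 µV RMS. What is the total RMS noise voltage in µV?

Uncorrelated sources add in power (mean-square): V_tot = √(ΣV_i²)
V_tot = √[(5.66×10⁻⁷)² + (1.37×10⁻⁶)² + (1.02×10⁻⁶)²] = 1.80×10⁻⁶ V = 1.80 µV

1.80 µV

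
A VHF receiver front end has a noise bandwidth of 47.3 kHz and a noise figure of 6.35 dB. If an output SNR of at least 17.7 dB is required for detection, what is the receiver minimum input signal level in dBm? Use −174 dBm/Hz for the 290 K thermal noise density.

Sensitivity = −174 + 10 log₁₀(B) + NF + SNR_min
= −174 + 46.75 + 6.35 + 17.7
= −103.20 dBm → −103.2 dBm

−103.2 dBm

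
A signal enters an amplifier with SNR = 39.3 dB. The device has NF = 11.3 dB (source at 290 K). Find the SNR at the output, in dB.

By definition F = SNR_in/SNR_out, so in dB: SNR_out = SNR_in − NF
SNR_out = 39.3 − 11.3 = 28.0 dB

28.0 dB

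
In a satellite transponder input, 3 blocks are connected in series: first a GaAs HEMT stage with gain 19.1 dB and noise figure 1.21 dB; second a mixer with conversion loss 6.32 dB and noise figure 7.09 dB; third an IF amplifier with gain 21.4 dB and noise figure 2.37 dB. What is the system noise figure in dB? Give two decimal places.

1.49 dB

Convert to linear (a loss of L dB is a gain of −L dB): F_i = 10^(NF_i/10), G_i = 10^(G_i,dB/10)
  Stage 1: F_1 = 10^(1.21/10) = 1.321, G_1 = 10^(19.1/10) = 81.28
  Stage 2: F_2 = 10^(7.09/10) = 5.117, G_2 = 10^(−6.32/10) = 0.2333
  Stage 3: F_3 = 10^(2.37/10) = 1.726, G_3 = 10^(21.4/10) = 138.0
Friis cascade:
  F = 1.321 + (5.117 − 1)/81.28 + (1.726 − 1)/18.97 = 1.410
NF = 10 log₁₀(1.410) = 1.49 dB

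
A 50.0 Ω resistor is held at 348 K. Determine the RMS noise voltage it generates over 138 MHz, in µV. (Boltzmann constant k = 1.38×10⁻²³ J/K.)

11.5 µV

V_n = √(4kTRB)
4kTRB = 4 × 1.38×10⁻²³ × 348 × 5.00×10¹ × 1.38×10⁸ = 1.33×10⁻¹⁰ V²
V_n = √(1.33×10⁻¹⁰) = 1.15×10⁻⁵ V = 11.5 µV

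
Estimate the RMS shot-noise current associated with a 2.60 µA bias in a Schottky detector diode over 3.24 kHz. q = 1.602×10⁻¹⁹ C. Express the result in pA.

52.0 pA

I_n = √(2qI·B)
2qI·B = 2 × 1.602×10⁻¹⁹ × 2.60×10⁻⁶ × 3.24×10³ = 2.70×10⁻²¹ A²
I_n = √(2.70×10⁻²¹) = 5.20×10⁻¹¹ A = 52.0 pA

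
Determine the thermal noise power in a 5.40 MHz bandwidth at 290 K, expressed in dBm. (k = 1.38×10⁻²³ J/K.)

P_n = kTB = 1.38×10⁻²³ × 290 × 5.40×10⁶ = 2.16×10⁻¹⁴ W
In dBm: 10 log₁₀(2.16×10⁻¹⁴ / 10⁻³) = −106.7 dBm

−106.7 dBm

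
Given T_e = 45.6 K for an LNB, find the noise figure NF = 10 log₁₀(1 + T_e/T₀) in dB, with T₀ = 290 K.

0.634 dB

F = 1 + T_e/T₀ = 1 + 45.6/290 = 1.15724
NF = 10 log₁₀(1.15724) = 0.634 dB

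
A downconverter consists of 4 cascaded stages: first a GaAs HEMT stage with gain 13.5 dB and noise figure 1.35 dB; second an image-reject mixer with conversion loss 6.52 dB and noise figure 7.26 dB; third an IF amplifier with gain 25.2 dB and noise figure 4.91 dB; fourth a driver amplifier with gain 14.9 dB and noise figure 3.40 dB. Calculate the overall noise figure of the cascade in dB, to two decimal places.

Convert to linear (a loss of L dB is a gain of −L dB): F_i = 10^(NF_i/10), G_i = 10^(G_i,dB/10)
  Stage 1: F_1 = 10^(1.35/10) = 1.365, G_1 = 10^(13.5/10) = 22.39
  Stage 2: F_2 = 10^(7.26/10) = 5.321, G_2 = 10^(−6.52/10) = 0.2228
  Stage 3: F_3 = 10^(4.91/10) = 3.097, G_3 = 10^(25.2/10) = 331.1
  Stage 4: F_4 = 10^(3.40/10) = 2.188, G_4 = 10^(14.9/10) = 30.90
Friis cascade:
  F = 1.365 + (5.321 − 1)/22.39 + (3.097 − 1)/4.989 + (2.188 − 1)/1652 = 1.979
NF = 10 log₁₀(1.979) = 2.96 dB

2.96 dB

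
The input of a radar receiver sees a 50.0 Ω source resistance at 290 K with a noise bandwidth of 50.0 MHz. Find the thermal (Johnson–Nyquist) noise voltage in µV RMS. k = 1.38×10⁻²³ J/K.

V_n = √(4kTRB)
4kTRB = 4 × 1.38×10⁻²³ × 290 × 5.00×10¹ × 5.00×10⁷ = 4.00×10⁻¹¹ V²
V_n = √(4.00×10⁻¹¹) = 6.33×10⁻⁶ V = 6.33 µV

6.33 µV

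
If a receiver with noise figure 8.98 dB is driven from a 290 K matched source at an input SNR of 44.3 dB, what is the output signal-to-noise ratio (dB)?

By definition F = SNR_in/SNR_out, so in dB: SNR_out = SNR_in − NF
SNR_out = 44.3 − 8.98 = 35.32 dB

35.32 dB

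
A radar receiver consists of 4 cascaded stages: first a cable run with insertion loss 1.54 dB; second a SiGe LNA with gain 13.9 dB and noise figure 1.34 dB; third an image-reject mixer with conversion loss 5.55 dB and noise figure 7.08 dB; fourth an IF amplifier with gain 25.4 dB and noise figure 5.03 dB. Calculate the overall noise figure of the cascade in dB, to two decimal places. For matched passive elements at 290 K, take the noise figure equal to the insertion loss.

Convert to linear (a loss of L dB is a gain of −L dB): F_i = 10^(NF_i/10), G_i = 10^(G_i,dB/10)
  Stage 1: F_1 = 10^(1.54/10) = 1.426, G_1 = 10^(−1.54/10) = 0.7015
  Stage 2: F_2 = 10^(1.34/10) = 1.361, G_2 = 10^(13.9/10) = 24.55
  Stage 3: F_3 = 10^(7.08/10) = 5.105, G_3 = 10^(−5.55/10) = 0.2786
  Stage 4: F_4 = 10^(5.03/10) = 3.184, G_4 = 10^(25.4/10) = 346.7
Friis cascade:
  F = 1.426 + (1.361 − 1)/0.7015 + (5.105 − 1)/17.22 + (3.184 − 1)/4.797 = 2.635
NF = 10 log₁₀(2.635) = 4.21 dB

4.21 dB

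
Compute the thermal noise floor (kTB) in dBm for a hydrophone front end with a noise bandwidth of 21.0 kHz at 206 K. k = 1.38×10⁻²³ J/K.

−132.2 dBm

P_n = kTB = 1.38×10⁻²³ × 206 × 2.10×10⁴ = 5.97×10⁻¹⁷ W
In dBm: 10 log₁₀(5.97×10⁻¹⁷ / 10⁻³) = −132.2 dBm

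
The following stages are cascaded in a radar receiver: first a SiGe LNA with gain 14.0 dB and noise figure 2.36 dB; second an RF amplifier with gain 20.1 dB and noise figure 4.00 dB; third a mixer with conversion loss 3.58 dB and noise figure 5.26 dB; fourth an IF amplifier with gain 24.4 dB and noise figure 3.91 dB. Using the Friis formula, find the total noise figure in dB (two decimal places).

2.51 dB

Convert to linear (a loss of L dB is a gain of −L dB): F_i = 10^(NF_i/10), G_i = 10^(G_i,dB/10)
  Stage 1: F_1 = 10^(2.36/10) = 1.722, G_1 = 10^(14.0/10) = 25.12
  Stage 2: F_2 = 10^(4.00/10) = 2.512, G_2 = 10^(20.1/10) = 102.3
  Stage 3: F_3 = 10^(5.26/10) = 3.357, G_3 = 10^(−3.58/10) = 0.4385
  Stage 4: F_4 = 10^(3.91/10) = 2.460, G_4 = 10^(24.4/10) = 275.4
Friis cascade:
  F = 1.722 + (2.512 − 1)/25.12 + (3.357 − 1)/2570 + (2.460 − 1)/1127 = 1.784
NF = 10 log₁₀(1.784) = 2.51 dB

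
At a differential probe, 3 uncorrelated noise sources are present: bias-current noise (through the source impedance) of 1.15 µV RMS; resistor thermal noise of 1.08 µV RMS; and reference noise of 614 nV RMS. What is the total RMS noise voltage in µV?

1.69 µV

Uncorrelated sources add in power (mean-square): V_tot = √(ΣV_i²)
V_tot = √[(1.15×10⁻⁶)² + (1.08×10⁻⁶)² + (6.14×10⁻⁷)²] = 1.69×10⁻⁶ V = 1.69 µV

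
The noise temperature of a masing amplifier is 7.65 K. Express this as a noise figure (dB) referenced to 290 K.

0.113 dB

F = 1 + T_e/T₀ = 1 + 7.65/290 = 1.02638
NF = 10 log₁₀(1.02638) = 0.113 dB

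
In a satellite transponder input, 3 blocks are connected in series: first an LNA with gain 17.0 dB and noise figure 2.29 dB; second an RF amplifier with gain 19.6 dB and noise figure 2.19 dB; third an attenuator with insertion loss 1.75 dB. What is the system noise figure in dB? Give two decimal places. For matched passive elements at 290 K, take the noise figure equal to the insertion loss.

Convert to linear (a loss of L dB is a gain of −L dB): F_i = 10^(NF_i/10), G_i = 10^(G_i,dB/10)
  Stage 1: F_1 = 10^(2.29/10) = 1.694, G_1 = 10^(17.0/10) = 50.12
  Stage 2: F_2 = 10^(2.19/10) = 1.656, G_2 = 10^(19.6/10) = 91.20
  Stage 3: F_3 = 10^(1.75/10) = 1.496, G_3 = 10^(−1.75/10) = 0.6683
Friis cascade:
  F = 1.694 + (1.656 − 1)/50.12 + (1.496 − 1)/4571 = 1.708
NF = 10 log₁₀(1.708) = 2.32 dB

2.32 dB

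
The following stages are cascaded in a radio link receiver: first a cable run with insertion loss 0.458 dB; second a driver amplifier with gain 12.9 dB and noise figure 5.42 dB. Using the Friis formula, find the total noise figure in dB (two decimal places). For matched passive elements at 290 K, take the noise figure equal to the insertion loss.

5.88 dB

Convert to linear (a loss of L dB is a gain of −L dB): F_i = 10^(NF_i/10), G_i = 10^(G_i,dB/10)
  Stage 1: F_1 = 10^(0.458/10) = 1.111, G_1 = 10^(−0.458/10) = 0.8999
  Stage 2: F_2 = 10^(5.42/10) = 3.483, G_2 = 10^(12.9/10) = 19.50
Friis cascade:
  F = 1.111 + (3.483 − 1)/0.8999 = 3.871
NF = 10 log₁₀(3.871) = 5.88 dB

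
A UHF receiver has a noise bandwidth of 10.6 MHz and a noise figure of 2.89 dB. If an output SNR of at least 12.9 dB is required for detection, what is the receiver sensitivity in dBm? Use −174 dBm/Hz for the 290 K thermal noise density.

Sensitivity = −174 + 10 log₁₀(B) + NF + SNR_min
= −174 + 70.25 + 2.89 + 12.9
= −87.96 dBm → −88.0 dBm

−88.0 dBm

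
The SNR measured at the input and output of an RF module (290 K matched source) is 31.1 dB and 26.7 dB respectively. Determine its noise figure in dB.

4.4 dB

NF (dB) = SNR_in(dB) − SNR_out(dB) when the source is at T₀
NF = 31.1 − 26.7 = 4.4 dB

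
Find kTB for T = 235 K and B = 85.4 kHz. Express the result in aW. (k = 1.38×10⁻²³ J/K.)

277 aW

P_n = kTB = 1.38×10⁻²³ × 235 × 8.54×10⁴ = 2.77×10⁻¹⁶ W = 277 aW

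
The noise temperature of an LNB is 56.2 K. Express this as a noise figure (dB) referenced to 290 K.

F = 1 + T_e/T₀ = 1 + 56.2/290 = 1.19379
NF = 10 log₁₀(1.19379) = 0.769 dB

0.769 dB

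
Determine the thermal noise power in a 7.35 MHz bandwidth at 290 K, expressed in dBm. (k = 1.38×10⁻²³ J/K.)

P_n = kTB = 1.38×10⁻²³ × 290 × 7.35×10⁶ = 2.94×10⁻¹⁴ W
In dBm: 10 log₁₀(2.94×10⁻¹⁴ / 10⁻³) = −105.3 dBm

−105.3 dBm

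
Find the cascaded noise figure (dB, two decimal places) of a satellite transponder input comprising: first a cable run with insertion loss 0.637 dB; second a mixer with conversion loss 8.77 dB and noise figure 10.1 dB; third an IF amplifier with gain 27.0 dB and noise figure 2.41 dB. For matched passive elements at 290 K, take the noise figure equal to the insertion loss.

Convert to linear (a loss of L dB is a gain of −L dB): F_i = 10^(NF_i/10), G_i = 10^(G_i,dB/10)
  Stage 1: F_1 = 10^(0.637/10) = 1.158, G_1 = 10^(−0.637/10) = 0.8636
  Stage 2: F_2 = 10^(10.1/10) = 10.23, G_2 = 10^(−8.77/10) = 0.1327
  Stage 3: F_3 = 10^(2.41/10) = 1.742, G_3 = 10^(27.0/10) = 501.2
Friis cascade:
  F = 1.158 + (10.23 − 1)/0.8636 + (1.742 − 1)/0.1146 = 18.32
NF = 10 log₁₀(18.32) = 12.63 dB

12.63 dB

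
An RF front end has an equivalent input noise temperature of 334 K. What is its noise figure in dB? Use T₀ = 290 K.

F = 1 + T_e/T₀ = 1 + 334/290 = 2.15172
NF = 10 log₁₀(2.15172) = 3.33 dB

3.33 dB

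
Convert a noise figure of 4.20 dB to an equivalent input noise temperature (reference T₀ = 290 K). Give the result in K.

473 K

F = 10^(4.20/10) = 2.63027
T_e = (F − 1)·T₀ = (2.63027 − 1) × 290 = 473 K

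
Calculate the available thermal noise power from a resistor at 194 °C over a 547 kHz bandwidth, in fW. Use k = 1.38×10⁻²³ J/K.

T = 194 °C + 273.15 = 467.15 K
P_n = kTB = 1.38×10⁻²³ × 467.15 × 5.47×10⁵ = 3.53×10⁻¹⁵ W = 3.53 fW

3.53 fW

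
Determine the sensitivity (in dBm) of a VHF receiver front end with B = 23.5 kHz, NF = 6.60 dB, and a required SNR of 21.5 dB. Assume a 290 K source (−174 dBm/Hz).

−102.2 dBm

Sensitivity = −174 + 10 log₁₀(B) + NF + SNR_min
= −174 + 43.71 + 6.60 + 21.5
= −102.19 dBm → −102.2 dBm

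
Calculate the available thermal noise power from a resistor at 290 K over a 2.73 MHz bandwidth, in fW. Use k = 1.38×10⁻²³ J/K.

P_n = kTB = 1.38×10⁻²³ × 290 × 2.73×10⁶ = 1.09×10⁻¹⁴ W = 10.9 fW

10.9 fW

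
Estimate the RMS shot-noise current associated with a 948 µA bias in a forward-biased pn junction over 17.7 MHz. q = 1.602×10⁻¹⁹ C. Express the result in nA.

73.3 nA

I_n = √(2qI·B)
2qI·B = 2 × 1.602×10⁻¹⁹ × 9.48×10⁻⁴ × 1.77×10⁷ = 5.38×10⁻¹⁵ A²
I_n = √(5.38×10⁻¹⁵) = 7.33×10⁻⁸ A = 73.3 nA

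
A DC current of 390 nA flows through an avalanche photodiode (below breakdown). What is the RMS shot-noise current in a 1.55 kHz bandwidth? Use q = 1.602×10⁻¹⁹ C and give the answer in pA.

I_n = √(2qI·B)
2qI·B = 2 × 1.602×10⁻¹⁹ × 3.90×10⁻⁷ × 1.55×10³ = 1.94×10⁻²² A²
I_n = √(1.94×10⁻²²) = 1.39×10⁻¹¹ A = 13.9 pA

13.9 pA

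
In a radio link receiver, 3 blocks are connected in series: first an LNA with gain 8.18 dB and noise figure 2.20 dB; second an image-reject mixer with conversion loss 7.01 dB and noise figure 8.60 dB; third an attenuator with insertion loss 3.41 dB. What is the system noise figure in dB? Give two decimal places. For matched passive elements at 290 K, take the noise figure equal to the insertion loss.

Convert to linear (a loss of L dB is a gain of −L dB): F_i = 10^(NF_i/10), G_i = 10^(G_i,dB/10)
  Stage 1: F_1 = 10^(2.20/10) = 1.660, G_1 = 10^(8.18/10) = 6.577
  Stage 2: F_2 = 10^(8.60/10) = 7.244, G_2 = 10^(−7.01/10) = 0.1991
  Stage 3: F_3 = 10^(3.41/10) = 2.193, G_3 = 10^(−3.41/10) = 0.4560
Friis cascade:
  F = 1.660 + (7.244 − 1)/6.577 + (2.193 − 1)/1.309 = 3.520
NF = 10 log₁₀(3.520) = 5.47 dB

5.47 dB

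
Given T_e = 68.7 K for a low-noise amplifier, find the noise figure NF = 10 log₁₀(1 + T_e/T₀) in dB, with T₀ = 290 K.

F = 1 + T_e/T₀ = 1 + 68.7/290 = 1.2369
NF = 10 log₁₀(1.2369) = 0.923 dB

0.923 dB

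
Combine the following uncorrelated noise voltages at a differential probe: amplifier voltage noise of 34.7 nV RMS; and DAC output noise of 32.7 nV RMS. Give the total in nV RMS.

Uncorrelated sources add in power (mean-square): V_tot = √(ΣV_i²)
V_tot = √[(3.47×10⁻⁸)² + (3.27×10⁻⁸)²] = 4.77×10⁻⁸ V = 47.7 nV

47.7 nV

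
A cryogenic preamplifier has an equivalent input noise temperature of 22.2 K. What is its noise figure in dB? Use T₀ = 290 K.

F = 1 + T_e/T₀ = 1 + 22.2/290 = 1.07655
NF = 10 log₁₀(1.07655) = 0.320 dB

0.320 dB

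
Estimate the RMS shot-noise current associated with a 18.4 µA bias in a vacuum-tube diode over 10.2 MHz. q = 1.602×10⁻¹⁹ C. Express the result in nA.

I_n = √(2qI·B)
2qI·B = 2 × 1.602×10⁻¹⁹ × 1.84×10⁻⁵ × 1.02×10⁷ = 6.01×10⁻¹⁷ A²
I_n = √(6.01×10⁻¹⁷) = 7.75×10⁻⁹ A = 7.75 nA

7.75 nA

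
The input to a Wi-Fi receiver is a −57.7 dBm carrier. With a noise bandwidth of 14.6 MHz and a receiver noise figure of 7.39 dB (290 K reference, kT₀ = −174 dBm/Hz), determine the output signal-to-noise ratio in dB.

Noise floor: N = −174 + 10 log₁₀(B) + NF
10 log₁₀(1.46×10⁷) = 71.64 dB
N = −174 + 71.64 + 7.39 = −94.97 dBm
SNR = P_sig − N = −57.7 − (−94.97) = 37.27 dB → 37.3 dB

37.3 dB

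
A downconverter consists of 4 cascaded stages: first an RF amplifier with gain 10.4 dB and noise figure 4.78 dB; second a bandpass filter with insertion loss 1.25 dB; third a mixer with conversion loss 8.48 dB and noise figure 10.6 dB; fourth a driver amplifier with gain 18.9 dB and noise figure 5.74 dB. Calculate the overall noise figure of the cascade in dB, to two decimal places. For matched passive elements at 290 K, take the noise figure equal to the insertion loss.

8.24 dB

Convert to linear (a loss of L dB is a gain of −L dB): F_i = 10^(NF_i/10), G_i = 10^(G_i,dB/10)
  Stage 1: F_1 = 10^(4.78/10) = 3.006, G_1 = 10^(10.4/10) = 10.96
  Stage 2: F_2 = 10^(1.25/10) = 1.334, G_2 = 10^(−1.25/10) = 0.7499
  Stage 3: F_3 = 10^(10.6/10) = 11.48, G_3 = 10^(−8.48/10) = 0.1419
  Stage 4: F_4 = 10^(5.74/10) = 3.750, G_4 = 10^(18.9/10) = 77.62
Friis cascade:
  F = 3.006 + (1.334 − 1)/10.96 + (11.48 − 1)/8.222 + (3.750 − 1)/1.167 = 6.668
NF = 10 log₁₀(6.668) = 8.24 dB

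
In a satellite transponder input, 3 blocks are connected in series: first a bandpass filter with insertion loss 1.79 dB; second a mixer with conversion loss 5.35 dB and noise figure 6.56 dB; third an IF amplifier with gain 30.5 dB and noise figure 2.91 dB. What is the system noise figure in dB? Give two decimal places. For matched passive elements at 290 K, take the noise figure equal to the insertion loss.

Convert to linear (a loss of L dB is a gain of −L dB): F_i = 10^(NF_i/10), G_i = 10^(G_i,dB/10)
  Stage 1: F_1 = 10^(1.79/10) = 1.510, G_1 = 10^(−1.79/10) = 0.6622
  Stage 2: F_2 = 10^(6.56/10) = 4.529, G_2 = 10^(−5.35/10) = 0.2917
  Stage 3: F_3 = 10^(2.91/10) = 1.954, G_3 = 10^(30.5/10) = 1122
Friis cascade:
  F = 1.510 + (4.529 − 1)/0.6622 + (1.954 − 1)/0.1932 = 11.78
NF = 10 log₁₀(11.78) = 10.71 dB

10.71 dB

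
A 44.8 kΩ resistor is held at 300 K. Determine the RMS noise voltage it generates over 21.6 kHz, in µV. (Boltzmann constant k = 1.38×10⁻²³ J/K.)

V_n = √(4kTRB)
4kTRB = 4 × 1.38×10⁻²³ × 300 × 4.48×10⁴ × 2.16×10⁴ = 1.60×10⁻¹¹ V²
V_n = √(1.60×10⁻¹¹) = 4.00×10⁻⁶ V = 4.00 µV

4.00 µV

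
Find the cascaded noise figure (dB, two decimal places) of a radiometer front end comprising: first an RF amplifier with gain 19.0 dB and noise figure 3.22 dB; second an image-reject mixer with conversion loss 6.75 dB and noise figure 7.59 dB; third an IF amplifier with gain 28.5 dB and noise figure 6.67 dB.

3.76 dB

Convert to linear (a loss of L dB is a gain of −L dB): F_i = 10^(NF_i/10), G_i = 10^(G_i,dB/10)
  Stage 1: F_1 = 10^(3.22/10) = 2.099, G_1 = 10^(19.0/10) = 79.43
  Stage 2: F_2 = 10^(7.59/10) = 5.741, G_2 = 10^(−6.75/10) = 0.2113
  Stage 3: F_3 = 10^(6.67/10) = 4.645, G_3 = 10^(28.5/10) = 707.9
Friis cascade:
  F = 2.099 + (5.741 − 1)/79.43 + (4.645 − 1)/16.79 = 2.376
NF = 10 log₁₀(2.376) = 3.76 dB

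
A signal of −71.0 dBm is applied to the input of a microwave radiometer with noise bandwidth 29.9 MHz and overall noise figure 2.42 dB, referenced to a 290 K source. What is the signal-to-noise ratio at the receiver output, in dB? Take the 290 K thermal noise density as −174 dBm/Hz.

Noise floor: N = −174 + 10 log₁₀(B) + NF
10 log₁₀(2.99×10⁷) = 74.76 dB
N = −174 + 74.76 + 2.42 = −96.82 dBm
SNR = P_sig − N = −71.0 − (−96.82) = 25.82 dB → 25.8 dB

25.8 dB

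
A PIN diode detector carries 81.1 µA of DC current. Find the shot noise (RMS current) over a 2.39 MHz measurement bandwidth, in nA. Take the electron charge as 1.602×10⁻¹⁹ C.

7.88 nA

I_n = √(2qI·B)
2qI·B = 2 × 1.602×10⁻¹⁹ × 8.11×10⁻⁵ × 2.39×10⁶ = 6.21×10⁻¹⁷ A²
I_n = √(6.21×10⁻¹⁷) = 7.88×10⁻⁹ A = 7.88 nA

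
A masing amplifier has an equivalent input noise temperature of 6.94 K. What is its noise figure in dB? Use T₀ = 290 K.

F = 1 + T_e/T₀ = 1 + 6.94/290 = 1.02393
NF = 10 log₁₀(1.02393) = 0.103 dB

0.103 dB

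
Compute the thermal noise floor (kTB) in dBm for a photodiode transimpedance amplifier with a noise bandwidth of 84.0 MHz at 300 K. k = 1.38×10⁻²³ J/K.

P_n = kTB = 1.38×10⁻²³ × 300 × 8.40×10⁷ = 3.48×10⁻¹³ W
In dBm: 10 log₁₀(3.48×10⁻¹³ / 10⁻³) = −94.6 dBm

−94.6 dBm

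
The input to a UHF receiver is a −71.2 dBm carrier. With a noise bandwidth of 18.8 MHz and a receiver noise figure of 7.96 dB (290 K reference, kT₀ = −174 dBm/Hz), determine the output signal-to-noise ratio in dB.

22.1 dB

Noise floor: N = −174 + 10 log₁₀(B) + NF
10 log₁₀(1.88×10⁷) = 72.74 dB
N = −174 + 72.74 + 7.96 = −93.30 dBm
SNR = P_sig − N = −71.2 − (−93.30) = 22.10 dB → 22.1 dB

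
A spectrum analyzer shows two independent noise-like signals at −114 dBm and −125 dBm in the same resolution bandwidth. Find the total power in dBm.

Convert to linear, add, convert back:
P₁ = 3.98×10⁻¹⁵ W, P₂ = 3.16×10⁻¹⁶ W
P_tot = 4.30×10⁻¹⁵ W → 10 log₁₀(P_tot / 10⁻³) = −113.7 dBm

−113.7 dBm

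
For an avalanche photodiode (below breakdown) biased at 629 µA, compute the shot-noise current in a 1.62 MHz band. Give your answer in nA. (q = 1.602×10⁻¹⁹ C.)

I_n = √(2qI·B)
2qI·B = 2 × 1.602×10⁻¹⁹ × 6.29×10⁻⁴ × 1.62×10⁶ = 3.26×10⁻¹⁶ A²
I_n = √(3.26×10⁻¹⁶) = 1.81×10⁻⁸ A = 18.1 nA

18.1 nA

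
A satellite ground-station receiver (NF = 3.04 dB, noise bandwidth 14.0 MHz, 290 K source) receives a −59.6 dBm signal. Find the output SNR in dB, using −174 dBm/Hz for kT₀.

Noise floor: N = −174 + 10 log₁₀(B) + NF
10 log₁₀(1.40×10⁷) = 71.46 dB
N = −174 + 71.46 + 3.04 = −99.50 dBm
SNR = P_sig − N = −59.6 − (−99.50) = 39.90 dB → 39.9 dB

39.9 dB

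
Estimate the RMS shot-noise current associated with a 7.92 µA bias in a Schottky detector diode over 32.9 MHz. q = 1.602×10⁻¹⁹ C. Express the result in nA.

9.14 nA

I_n = √(2qI·B)
2qI·B = 2 × 1.602×10⁻¹⁹ × 7.92×10⁻⁶ × 3.29×10⁷ = 8.35×10⁻¹⁷ A²
I_n = √(8.35×10⁻¹⁷) = 9.14×10⁻⁹ A = 9.14 nA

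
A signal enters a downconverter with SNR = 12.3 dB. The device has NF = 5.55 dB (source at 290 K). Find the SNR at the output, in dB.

By definition F = SNR_in/SNR_out, so in dB: SNR_out = SNR_in − NF
SNR_out = 12.3 − 5.55 = 6.75 dB

6.75 dB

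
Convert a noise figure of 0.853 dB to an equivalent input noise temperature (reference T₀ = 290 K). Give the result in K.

62.9 K

F = 10^(0.853/10) = 1.21703
T_e = (F − 1)·T₀ = (1.21703 − 1) × 290 = 62.9 K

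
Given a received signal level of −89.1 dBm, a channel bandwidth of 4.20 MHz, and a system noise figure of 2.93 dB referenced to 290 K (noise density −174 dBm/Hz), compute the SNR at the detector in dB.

15.7 dB

Noise floor: N = −174 + 10 log₁₀(B) + NF
10 log₁₀(4.20×10⁶) = 66.23 dB
N = −174 + 66.23 + 2.93 = −104.84 dBm
SNR = P_sig − N = −89.1 − (−104.84) = 15.74 dB → 15.7 dB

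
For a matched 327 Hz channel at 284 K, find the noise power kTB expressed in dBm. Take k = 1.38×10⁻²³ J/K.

P_n = kTB = 1.38×10⁻²³ × 284 × 3.27×10² = 1.28×10⁻¹⁸ W
In dBm: 10 log₁₀(1.28×10⁻¹⁸ / 10⁻³) = −148.9 dBm

−148.9 dBm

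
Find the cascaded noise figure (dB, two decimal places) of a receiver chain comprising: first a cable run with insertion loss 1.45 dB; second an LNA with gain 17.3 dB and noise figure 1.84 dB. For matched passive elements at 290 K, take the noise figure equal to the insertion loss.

Convert to linear (a loss of L dB is a gain of −L dB): F_i = 10^(NF_i/10), G_i = 10^(G_i,dB/10)
  Stage 1: F_1 = 10^(1.45/10) = 1.396, G_1 = 10^(−1.45/10) = 0.7161
  Stage 2: F_2 = 10^(1.84/10) = 1.528, G_2 = 10^(17.3/10) = 53.70
Friis cascade:
  F = 1.396 + (1.528 − 1)/0.7161 = 2.133
NF = 10 log₁₀(2.133) = 3.29 dB

3.29 dB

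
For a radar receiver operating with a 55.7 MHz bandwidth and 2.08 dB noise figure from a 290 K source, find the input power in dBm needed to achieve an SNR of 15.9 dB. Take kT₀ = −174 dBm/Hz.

−78.6 dBm

Sensitivity = −174 + 10 log₁₀(B) + NF + SNR_min
= −174 + 77.46 + 2.08 + 15.9
= −78.56 dBm → −78.6 dBm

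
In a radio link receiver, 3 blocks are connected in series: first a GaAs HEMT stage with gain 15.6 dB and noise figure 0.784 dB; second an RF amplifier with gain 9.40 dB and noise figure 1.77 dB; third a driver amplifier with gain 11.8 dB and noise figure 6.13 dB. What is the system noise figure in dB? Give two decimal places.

Convert to linear (a loss of L dB is a gain of −L dB): F_i = 10^(NF_i/10), G_i = 10^(G_i,dB/10)
  Stage 1: F_1 = 10^(0.784/10) = 1.198, G_1 = 10^(15.6/10) = 36.31
  Stage 2: F_2 = 10^(1.77/10) = 1.503, G_2 = 10^(9.40/10) = 8.710
  Stage 3: F_3 = 10^(6.13/10) = 4.102, G_3 = 10^(11.8/10) = 15.14
Friis cascade:
  F = 1.198 + (1.503 − 1)/36.31 + (4.102 − 1)/316.2 = 1.222
NF = 10 log₁₀(1.222) = 0.87 dB

0.87 dB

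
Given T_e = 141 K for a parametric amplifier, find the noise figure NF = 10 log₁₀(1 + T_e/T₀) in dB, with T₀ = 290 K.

F = 1 + T_e/T₀ = 1 + 141/290 = 1.48621
NF = 10 log₁₀(1.48621) = 1.72 dB

1.72 dB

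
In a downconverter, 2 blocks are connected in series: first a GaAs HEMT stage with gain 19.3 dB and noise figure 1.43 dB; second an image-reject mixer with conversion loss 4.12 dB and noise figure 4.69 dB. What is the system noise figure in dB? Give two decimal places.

Convert to linear (a loss of L dB is a gain of −L dB): F_i = 10^(NF_i/10), G_i = 10^(G_i,dB/10)
  Stage 1: F_1 = 10^(1.43/10) = 1.390, G_1 = 10^(19.3/10) = 85.11
  Stage 2: F_2 = 10^(4.69/10) = 2.944, G_2 = 10^(−4.12/10) = 0.3873
Friis cascade:
  F = 1.390 + (2.944 − 1)/85.11 = 1.413
NF = 10 log₁₀(1.413) = 1.50 dB

1.50 dB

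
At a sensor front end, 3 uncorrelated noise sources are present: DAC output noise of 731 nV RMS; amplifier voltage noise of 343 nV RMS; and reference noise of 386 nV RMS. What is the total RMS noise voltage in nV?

Uncorrelated sources add in power (mean-square): V_tot = √(ΣV_i²)
V_tot = √[(7.31×10⁻⁷)² + (3.43×10⁻⁷)² + (3.86×10⁻⁷)²] = 8.95×10⁻⁷ V = 895 nV

895 nV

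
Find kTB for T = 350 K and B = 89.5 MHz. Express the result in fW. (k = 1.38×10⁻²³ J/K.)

432 fW

P_n = kTB = 1.38×10⁻²³ × 350 × 8.95×10⁷ = 4.32×10⁻¹³ W = 432 fW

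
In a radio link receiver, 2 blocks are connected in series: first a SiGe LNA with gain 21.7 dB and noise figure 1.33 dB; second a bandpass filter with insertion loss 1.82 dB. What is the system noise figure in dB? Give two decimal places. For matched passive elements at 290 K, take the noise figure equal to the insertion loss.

Convert to linear (a loss of L dB is a gain of −L dB): F_i = 10^(NF_i/10), G_i = 10^(G_i,dB/10)
  Stage 1: F_1 = 10^(1.33/10) = 1.358, G_1 = 10^(21.7/10) = 147.9
  Stage 2: F_2 = 10^(1.82/10) = 1.521, G_2 = 10^(−1.82/10) = 0.6577
Friis cascade:
  F = 1.358 + (1.521 − 1)/147.9 = 1.362
NF = 10 log₁₀(1.362) = 1.34 dB

1.34 dB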